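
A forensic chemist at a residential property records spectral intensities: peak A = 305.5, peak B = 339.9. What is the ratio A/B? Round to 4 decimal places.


Spectral peak ratio:
Peak A = 305.5 counts
Peak B = 339.9 counts
Ratio = 305.5 / 339.9 = 0.8988

0.8988


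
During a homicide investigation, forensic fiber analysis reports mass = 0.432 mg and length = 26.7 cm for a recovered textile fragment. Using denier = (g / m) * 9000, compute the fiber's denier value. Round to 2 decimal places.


Denier calculation:
Mass in grams = 0.432 mg / 1000 = 0.000432 g
Length in meters = 26.7 cm / 100 = 0.267 m
Linear density = mass / length = 0.000432 / 0.267 = 0.00161798 g/m
Denier = (g/m) * 9000 = 0.00161798 * 9000 = 14.56

14.56


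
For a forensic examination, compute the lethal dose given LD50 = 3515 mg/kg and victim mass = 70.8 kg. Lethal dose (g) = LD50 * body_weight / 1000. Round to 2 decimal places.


Lethal dose calculation:
Lethal dose = LD50 * body_weight / 1000
= 3515 * 70.8 / 1000
= 248862 / 1000
= 248.86 g

248.86


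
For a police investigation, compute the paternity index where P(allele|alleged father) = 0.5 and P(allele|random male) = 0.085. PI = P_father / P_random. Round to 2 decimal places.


Paternity Index calculation:
PI = P(allele|father) / P(allele|random)
PI = 0.5 / 0.085
PI = 5.88

5.88


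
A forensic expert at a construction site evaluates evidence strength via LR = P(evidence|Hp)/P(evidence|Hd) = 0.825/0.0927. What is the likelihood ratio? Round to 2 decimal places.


Likelihood ratio calculation:
LR = P(E|Hp) / P(E|Hd)
LR = 0.825 / 0.0927
LR = 8.90

8.90


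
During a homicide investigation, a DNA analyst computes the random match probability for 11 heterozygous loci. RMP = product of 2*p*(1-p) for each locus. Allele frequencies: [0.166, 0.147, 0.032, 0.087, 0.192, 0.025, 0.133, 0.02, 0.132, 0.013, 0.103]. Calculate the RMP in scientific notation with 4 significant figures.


Computing RMP for 11 loci:
Locus 1: 2 * 0.166 * 0.834 = 0.276888
Locus 2: 2 * 0.147 * 0.853 = 0.250782
Locus 3: 2 * 0.032 * 0.968 = 0.061952
Locus 4: 2 * 0.087 * 0.913 = 0.158862
Locus 5: 2 * 0.192 * 0.808 = 0.310272
Locus 6: 2 * 0.025 * 0.975 = 0.04875
Locus 7: 2 * 0.133 * 0.867 = 0.230622
Locus 8: 2 * 0.02 * 0.98 = 0.0392
Locus 9: 2 * 0.132 * 0.868 = 0.229152
Locus 10: 2 * 0.013 * 0.987 = 0.025662
Locus 11: 2 * 0.103 * 0.897 = 0.184782
RMP = 1.015e-10

1.015e-10


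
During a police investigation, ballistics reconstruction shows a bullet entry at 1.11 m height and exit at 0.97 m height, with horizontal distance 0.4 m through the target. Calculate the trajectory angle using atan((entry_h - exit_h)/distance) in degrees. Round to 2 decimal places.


Bullet trajectory angle:
Height difference = 1.11 - 0.97 = 0.14 m
angle = atan(0.14 / 0.4)
angle = atan(0.35)
angle = 19.29 degrees

19.29


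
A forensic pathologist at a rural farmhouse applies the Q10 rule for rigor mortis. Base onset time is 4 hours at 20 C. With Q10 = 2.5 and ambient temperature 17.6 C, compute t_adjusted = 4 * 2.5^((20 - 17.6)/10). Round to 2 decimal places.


Rigor mortis time adjustment:
Exponent = (T_ref - T_actual) / 10 = (20 - 17.6) / 10 = 0.24
Q10 factor = 2.5^0.24 = 1.24596
t_adjusted = 4 * 1.24596 = 4.98 hours

4.98


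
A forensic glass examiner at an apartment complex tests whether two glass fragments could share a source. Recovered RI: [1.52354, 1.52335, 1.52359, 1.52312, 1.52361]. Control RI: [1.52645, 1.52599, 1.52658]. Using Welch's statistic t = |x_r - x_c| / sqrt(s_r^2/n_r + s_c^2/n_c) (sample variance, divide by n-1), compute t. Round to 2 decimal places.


Welch's t-criterion for glass RI comparison:
Recovered mean = sum / n_r = 7.61721 / 5 = 1.523442
Control mean = sum / n_c = 4.57902 / 3 = 1.52634
Recovered sample variance s_r^2 = 4.297e-08
Control sample variance s_c^2 = 9.61e-08
Welch SE (unpooled) = sqrt(s_r^2/n_r + s_c^2/n_c) = sqrt(8.594e-09 + 3.20333e-08) = sqrt(4.06273e-08) = 0.000201562
|mean_r - mean_c| = 0.002898
t = 0.002898 / 0.000201562 = 14.38

14.38


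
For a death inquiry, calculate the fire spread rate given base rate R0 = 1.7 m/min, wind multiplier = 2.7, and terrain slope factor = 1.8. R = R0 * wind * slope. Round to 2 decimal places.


Fire spread rate calculation:
R = R0 * wind_factor * slope_factor
= 1.7 * 2.7 * 1.8
= 4.59 * 1.8
= 8.26 m/min

8.26


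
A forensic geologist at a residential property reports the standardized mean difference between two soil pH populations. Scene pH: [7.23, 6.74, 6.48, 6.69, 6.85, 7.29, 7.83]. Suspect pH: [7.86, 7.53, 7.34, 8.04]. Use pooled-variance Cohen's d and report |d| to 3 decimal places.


Pooled-variance Cohen's d for soil pH comparison:
Scene mean = 49.11 / 7 = 7.015714
Suspect mean = 30.77 / 4 = 7.6925
Scene sample variance s_s^2 = 0.213462
Suspect sample variance s_c^2 = 0.099825
Pooled variance = ((n_s-1)*s_s^2 + (n_c-1)*s_c^2) / (n_s + n_c - 2) = 0.175583
Pooled SD = sqrt(0.175583) = 0.419026
Mean difference = -0.676786
|d| = |-0.676786| / 0.419026 = 1.615

1.615


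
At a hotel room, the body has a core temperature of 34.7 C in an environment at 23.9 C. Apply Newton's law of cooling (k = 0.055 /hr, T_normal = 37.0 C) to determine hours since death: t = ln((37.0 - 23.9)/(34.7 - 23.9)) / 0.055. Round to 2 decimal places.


Using Newton's law of cooling:
t = ln((T_normal - T_ambient) / (T_body - T_ambient)) / k
T_normal - T_ambient = 13.1
T_body - T_ambient = 10.8
Ratio = 1.212963
ln(ratio) = 0.193066
t = 0.193066 / 0.055 = 3.51 hours

3.51


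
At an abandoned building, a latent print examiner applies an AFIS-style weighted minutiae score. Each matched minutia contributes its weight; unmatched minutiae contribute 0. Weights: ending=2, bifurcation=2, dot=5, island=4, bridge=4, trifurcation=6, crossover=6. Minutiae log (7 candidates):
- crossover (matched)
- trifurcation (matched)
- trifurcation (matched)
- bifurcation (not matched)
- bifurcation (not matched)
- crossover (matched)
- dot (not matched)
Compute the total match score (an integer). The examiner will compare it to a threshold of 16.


Weighted minutiae match score:
  crossover: matched, +6 (running total 6)
  trifurcation: matched, +6 (running total 12)
  trifurcation: matched, +6 (running total 18)
  bifurcation: not matched, +0
  bifurcation: not matched, +0
  crossover: matched, +6 (running total 24)
  dot: not matched, +0
Total score = 24
Threshold = 16; verdict = identification

24


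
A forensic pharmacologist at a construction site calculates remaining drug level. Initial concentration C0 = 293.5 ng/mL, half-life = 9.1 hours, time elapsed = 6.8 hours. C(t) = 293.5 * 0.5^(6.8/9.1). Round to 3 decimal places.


Drug concentration decay:
Number of half-lives = t / t_half = 6.8 / 9.1 = 0.747253
Decay factor = 0.5^0.747253 = 0.59573681
C(t) = 293.5 * 0.59573681 = 174.849 ng/mL

174.849


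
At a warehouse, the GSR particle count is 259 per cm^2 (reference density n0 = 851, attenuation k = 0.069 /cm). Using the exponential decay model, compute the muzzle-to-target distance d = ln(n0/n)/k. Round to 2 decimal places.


GSR distance calculation:
n0/n = 851 / 259 = 3.285714
ln(n0/n) = 1.189584
d = 1.189584 / 0.069 = 17.24 cm

17.24


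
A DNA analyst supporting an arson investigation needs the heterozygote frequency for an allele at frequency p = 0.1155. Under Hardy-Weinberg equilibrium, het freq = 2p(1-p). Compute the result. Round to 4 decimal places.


Hardy-Weinberg heterozygote frequency:
q = 1 - p = 1 - 0.1155 = 0.8845
2pq = 2 * 0.1155 * 0.8845 = 0.2043

0.2043


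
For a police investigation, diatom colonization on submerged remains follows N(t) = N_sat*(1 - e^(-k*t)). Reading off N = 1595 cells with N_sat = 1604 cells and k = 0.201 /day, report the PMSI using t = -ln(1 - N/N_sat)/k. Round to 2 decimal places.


PMSI from diatom colonization curve:
N / N_sat = 1595 / 1604 = 0.994389
1 - N/N_sat = 0.005611
ln(1 - N/N_sat) = -5.183026
t = -ln(1 - N/N_sat) / k = -(-5.183026) / 0.201 = 25.79 days

25.79


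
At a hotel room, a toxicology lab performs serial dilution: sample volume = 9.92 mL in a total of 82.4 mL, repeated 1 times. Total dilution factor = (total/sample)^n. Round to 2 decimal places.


Dilution factor calculation:
Single dilution = V_total / V_sample = 82.4 / 9.92 ≈ 8.306452
Number of dilutions = 1
Total DF = (82.4 / 9.92)^1 (full precision, rounded at the end) = 8.31

8.31


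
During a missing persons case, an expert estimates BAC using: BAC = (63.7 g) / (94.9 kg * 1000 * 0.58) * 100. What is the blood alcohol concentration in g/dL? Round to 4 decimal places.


Applying the Widmark formula:
BAC = (dose_g / (body_wt * 1000 * r)) * 100
Denominator = 94.9 * 1000 * 0.58 = 55042
BAC = (63.7 / 55042) * 100
BAC = 0.1157 g/dL

0.1157


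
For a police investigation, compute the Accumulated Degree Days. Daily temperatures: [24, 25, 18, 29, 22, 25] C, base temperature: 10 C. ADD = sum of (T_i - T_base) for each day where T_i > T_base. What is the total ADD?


Computing ADD day by day:
Day 1: max(0, 24 - 10) = 14
Day 2: max(0, 25 - 10) = 15
Day 3: max(0, 18 - 10) = 8
Day 4: max(0, 29 - 10) = 19
Day 5: max(0, 22 - 10) = 12
Day 6: max(0, 25 - 10) = 15
Total ADD = 83

83


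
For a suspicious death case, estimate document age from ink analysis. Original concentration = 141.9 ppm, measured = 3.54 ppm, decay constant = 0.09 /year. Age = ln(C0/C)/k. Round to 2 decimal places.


Document age estimation:
C0/C = 141.9 / 3.54 = 40.084746
ln(C0/C) = 3.690996
t = 3.690996 / 0.09 = 41.01 years

41.01


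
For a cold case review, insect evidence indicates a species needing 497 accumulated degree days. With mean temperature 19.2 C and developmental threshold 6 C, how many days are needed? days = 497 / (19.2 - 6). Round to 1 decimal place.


Insect development time:
Effective temperature = avg_temp - T_base = 19.2 - 6 = 13.2 C
Days = ADD / effective_temp = 497 / 13.2 = 37.7 days

37.7


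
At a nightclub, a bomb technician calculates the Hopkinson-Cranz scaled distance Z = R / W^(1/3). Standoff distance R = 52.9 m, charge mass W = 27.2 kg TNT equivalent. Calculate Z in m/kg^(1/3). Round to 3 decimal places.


Scaled distance calculation:
W^(1/3) = 27.2^(1/3) = 3.007389
Z = R / W^(1/3) = 52.9 / 3.007389
Z = 17.590 m/kg^(1/3)

17.590


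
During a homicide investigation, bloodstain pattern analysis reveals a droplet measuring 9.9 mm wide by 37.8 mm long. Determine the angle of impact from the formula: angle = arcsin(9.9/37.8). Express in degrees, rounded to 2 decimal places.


Blood spatter impact angle calculation:
width / length = 9.9 / 37.8 = 0.261905
angle = arcsin(0.261905)
angle = 15.18 degrees

15.18


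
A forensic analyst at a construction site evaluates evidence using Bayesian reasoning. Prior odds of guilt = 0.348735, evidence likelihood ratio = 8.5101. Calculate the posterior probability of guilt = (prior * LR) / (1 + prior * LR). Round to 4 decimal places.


Bayesian evidence evaluation:
Posterior odds = prior_odds * LR = 0.348735 * 8.5101 = 2.96777
Posterior probability = posterior_odds / (1 + posterior_odds)
= 2.96777 / (1 + 2.96777)
= 2.96777 / 3.96777
= 0.7480

0.7480


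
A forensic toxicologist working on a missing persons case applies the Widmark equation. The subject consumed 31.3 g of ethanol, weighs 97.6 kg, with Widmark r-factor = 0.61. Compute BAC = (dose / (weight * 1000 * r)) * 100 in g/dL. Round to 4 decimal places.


Applying the Widmark formula:
BAC = (dose_g / (body_wt * 1000 * r)) * 100
Denominator = 97.6 * 1000 * 0.61 = 59536
BAC = (31.3 / 59536) * 100
BAC = 0.0526 g/dL

0.0526


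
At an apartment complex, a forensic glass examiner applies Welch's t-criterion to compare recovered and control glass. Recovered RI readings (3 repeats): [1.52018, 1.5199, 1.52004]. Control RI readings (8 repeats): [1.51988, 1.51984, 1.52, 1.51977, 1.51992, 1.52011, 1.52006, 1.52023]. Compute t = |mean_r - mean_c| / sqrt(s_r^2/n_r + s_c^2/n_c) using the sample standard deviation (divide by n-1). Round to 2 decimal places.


Welch's t-criterion for glass RI comparison:
Recovered mean = sum / n_r = 4.56012 / 3 = 1.52004
Control mean = sum / n_c = 12.15981 / 8 = 1.5199763
Recovered sample variance s_r^2 = 1.96e-08
Control sample variance s_c^2 = 2.33411e-08
Welch SE (unpooled) = sqrt(s_r^2/n_r + s_c^2/n_c) = sqrt(6.53333e-09 + 2.91763e-09) = sqrt(9.45096e-09) = 9.7216e-05
|mean_r - mean_c| = 6.375e-05
t = 6.375e-05 / 9.7216e-05 = 0.66

0.66


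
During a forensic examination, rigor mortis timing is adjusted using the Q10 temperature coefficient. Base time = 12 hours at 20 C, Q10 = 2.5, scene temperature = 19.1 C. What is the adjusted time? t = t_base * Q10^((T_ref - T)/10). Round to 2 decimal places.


Rigor mortis time adjustment:
Exponent = (T_ref - T_actual) / 10 = (20 - 19.1) / 10 = 0.09
Q10 factor = 2.5^0.09 = 1.08596
t_adjusted = 12 * 1.08596 = 13.03 hours

13.03


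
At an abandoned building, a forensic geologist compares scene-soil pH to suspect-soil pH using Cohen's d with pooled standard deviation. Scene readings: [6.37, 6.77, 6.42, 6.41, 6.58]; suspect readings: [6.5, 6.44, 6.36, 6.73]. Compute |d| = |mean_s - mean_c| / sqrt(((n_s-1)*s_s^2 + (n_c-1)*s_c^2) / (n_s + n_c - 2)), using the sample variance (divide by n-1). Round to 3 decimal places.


Pooled-variance Cohen's d for soil pH comparison:
Scene mean = 32.55 / 5 = 6.51
Suspect mean = 26.03 / 4 = 6.5075
Scene sample variance s_s^2 = 0.02755
Suspect sample variance s_c^2 = 0.025292
Pooled variance = ((n_s-1)*s_s^2 + (n_c-1)*s_c^2) / (n_s + n_c - 2) = 0.026582
Pooled SD = sqrt(0.026582) = 0.16304
Mean difference = 0.0025
|d| = |0.0025| / 0.16304 = 0.015

0.015


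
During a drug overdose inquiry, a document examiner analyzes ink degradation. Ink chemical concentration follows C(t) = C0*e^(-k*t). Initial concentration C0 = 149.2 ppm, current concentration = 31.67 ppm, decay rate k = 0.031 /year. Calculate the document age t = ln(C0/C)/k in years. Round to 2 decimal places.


Document age estimation:
C0/C = 149.2 / 31.67 = 4.711083
ln(C0/C) = 1.549918
t = 1.549918 / 0.031 = 50.00 years

50.00


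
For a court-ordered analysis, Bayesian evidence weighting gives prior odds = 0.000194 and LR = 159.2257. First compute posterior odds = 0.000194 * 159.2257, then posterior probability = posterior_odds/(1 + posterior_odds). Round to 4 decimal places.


Bayesian evidence evaluation:
Posterior odds = prior_odds * LR = 0.000194 * 159.2257 = 0.03088979
Posterior probability = posterior_odds / (1 + posterior_odds)
= 0.03088979 / (1 + 0.03088979)
= 0.03088979 / 1.03088979
= 0.0300

0.0300


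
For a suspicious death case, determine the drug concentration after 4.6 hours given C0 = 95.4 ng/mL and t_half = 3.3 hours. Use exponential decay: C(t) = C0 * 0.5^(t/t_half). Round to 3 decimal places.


Drug concentration decay:
Number of half-lives = t / t_half = 4.6 / 3.3 = 1.393939
Decay factor = 0.5^1.393939 = 0.38052443
C(t) = 95.4 * 0.38052443 = 36.302 ng/mL

36.302


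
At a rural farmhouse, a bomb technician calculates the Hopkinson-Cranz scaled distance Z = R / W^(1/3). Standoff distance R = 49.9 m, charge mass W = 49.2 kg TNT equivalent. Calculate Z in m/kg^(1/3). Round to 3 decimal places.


Scaled distance calculation:
W^(1/3) = 49.2^(1/3) = 3.664278
Z = R / W^(1/3) = 49.9 / 3.664278
Z = 13.618 m/kg^(1/3)

13.618


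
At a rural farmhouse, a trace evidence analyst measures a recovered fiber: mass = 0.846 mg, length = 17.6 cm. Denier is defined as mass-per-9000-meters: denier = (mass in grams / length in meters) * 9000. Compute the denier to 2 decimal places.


Denier calculation:
Mass in grams = 0.846 mg / 1000 = 0.000846 g
Length in meters = 17.6 cm / 100 = 0.176 m
Linear density = mass / length = 0.000846 / 0.176 = 0.00480682 g/m
Denier = (g/m) * 9000 = 0.00480682 * 9000 = 43.26

43.26


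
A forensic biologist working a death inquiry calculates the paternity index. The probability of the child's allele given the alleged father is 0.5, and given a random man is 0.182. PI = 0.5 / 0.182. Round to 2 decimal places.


Paternity Index calculation:
PI = P(allele|father) / P(allele|random)
PI = 0.5 / 0.182
PI = 2.75

2.75


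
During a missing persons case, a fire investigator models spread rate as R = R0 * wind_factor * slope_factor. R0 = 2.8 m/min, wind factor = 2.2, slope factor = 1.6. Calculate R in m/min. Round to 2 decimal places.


Fire spread rate calculation:
R = R0 * wind_factor * slope_factor
= 2.8 * 2.2 * 1.6
= 6.16 * 1.6
= 9.86 m/min

9.86


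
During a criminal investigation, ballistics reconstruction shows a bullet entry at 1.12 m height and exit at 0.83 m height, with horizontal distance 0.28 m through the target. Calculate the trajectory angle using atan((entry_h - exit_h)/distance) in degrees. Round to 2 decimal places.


Bullet trajectory angle:
Height difference = 1.12 - 0.83 = 0.29 m
angle = atan(0.29 / 0.28)
angle = atan(1.035714)
angle = 46.01 degrees

46.01


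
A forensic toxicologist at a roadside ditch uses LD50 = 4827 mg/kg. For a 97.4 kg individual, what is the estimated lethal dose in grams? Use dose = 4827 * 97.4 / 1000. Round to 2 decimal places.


Lethal dose calculation:
Lethal dose = LD50 * body_weight / 1000
= 4827 * 97.4 / 1000
= 470149.8 / 1000
= 470.15 g

470.15


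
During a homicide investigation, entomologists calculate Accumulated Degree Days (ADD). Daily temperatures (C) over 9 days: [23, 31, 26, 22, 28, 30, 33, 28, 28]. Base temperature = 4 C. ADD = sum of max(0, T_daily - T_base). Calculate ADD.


Computing ADD day by day:
Day 1: max(0, 23 - 4) = 19
Day 2: max(0, 31 - 4) = 27
Day 3: max(0, 26 - 4) = 22
Day 4: max(0, 22 - 4) = 18
Day 5: max(0, 28 - 4) = 24
Day 6: max(0, 30 - 4) = 26
Day 7: max(0, 33 - 4) = 29
Day 8: max(0, 28 - 4) = 24
Day 9: max(0, 28 - 4) = 24
Total ADD = 213

213


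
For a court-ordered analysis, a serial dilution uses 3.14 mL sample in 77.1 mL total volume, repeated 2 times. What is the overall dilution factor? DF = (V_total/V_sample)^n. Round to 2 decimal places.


Dilution factor calculation:
Single dilution = V_total / V_sample = 77.1 / 3.14 ≈ 24.55414
Number of dilutions = 2
Total DF = (77.1 / 3.14)^2 (full precision, rounded at the end) = 602.91

602.91


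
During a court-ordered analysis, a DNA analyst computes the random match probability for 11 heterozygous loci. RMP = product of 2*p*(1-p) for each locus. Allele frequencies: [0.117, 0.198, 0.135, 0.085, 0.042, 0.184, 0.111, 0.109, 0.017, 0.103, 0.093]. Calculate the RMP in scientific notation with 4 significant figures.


Computing RMP for 11 loci:
Locus 1: 2 * 0.117 * 0.883 = 0.206622
Locus 2: 2 * 0.198 * 0.802 = 0.317592
Locus 3: 2 * 0.135 * 0.865 = 0.23355
Locus 4: 2 * 0.085 * 0.915 = 0.15555
Locus 5: 2 * 0.042 * 0.958 = 0.080472
Locus 6: 2 * 0.184 * 0.816 = 0.300288
Locus 7: 2 * 0.111 * 0.889 = 0.197358
Locus 8: 2 * 0.109 * 0.891 = 0.194238
Locus 9: 2 * 0.017 * 0.983 = 0.033422
Locus 10: 2 * 0.103 * 0.897 = 0.184782
Locus 11: 2 * 0.093 * 0.907 = 0.168702
RMP = 2.301e-09

2.301e-09


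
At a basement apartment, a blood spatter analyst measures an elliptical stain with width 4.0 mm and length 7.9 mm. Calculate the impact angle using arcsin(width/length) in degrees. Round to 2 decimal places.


Blood spatter impact angle calculation:
width / length = 4.0 / 7.9 = 0.506329
angle = arcsin(0.506329)
angle = 30.42 degrees

30.42


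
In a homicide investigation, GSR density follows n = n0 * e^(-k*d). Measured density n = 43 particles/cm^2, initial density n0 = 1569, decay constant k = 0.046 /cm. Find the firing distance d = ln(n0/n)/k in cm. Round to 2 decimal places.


GSR distance calculation:
n0/n = 1569 / 43 = 36.488372
ln(n0/n) = 3.596994
d = 3.596994 / 0.046 = 78.20 cm

78.20


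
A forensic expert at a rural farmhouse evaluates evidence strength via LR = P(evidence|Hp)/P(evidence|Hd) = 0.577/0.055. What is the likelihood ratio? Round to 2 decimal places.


Likelihood ratio calculation:
LR = P(E|Hp) / P(E|Hd)
LR = 0.577 / 0.055
LR = 10.49

10.49


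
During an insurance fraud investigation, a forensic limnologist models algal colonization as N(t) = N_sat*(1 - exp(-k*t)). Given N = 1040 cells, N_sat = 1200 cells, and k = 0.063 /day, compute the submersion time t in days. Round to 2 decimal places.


PMSI from diatom colonization curve:
N / N_sat = 1040 / 1200 = 0.866667
1 - N/N_sat = 0.133333
ln(1 - N/N_sat) = -2.014906
t = -ln(1 - N/N_sat) / k = -(-2.014906) / 0.063 = 31.98 days

31.98


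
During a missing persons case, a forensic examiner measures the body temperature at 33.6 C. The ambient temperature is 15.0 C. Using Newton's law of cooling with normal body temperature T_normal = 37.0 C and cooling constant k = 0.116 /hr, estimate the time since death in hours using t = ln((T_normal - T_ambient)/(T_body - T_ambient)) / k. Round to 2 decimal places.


Using Newton's law of cooling:
t = ln((T_normal - T_ambient) / (T_body - T_ambient)) / k
T_normal - T_ambient = 22.0
T_body - T_ambient = 18.6
Ratio = 1.182796
ln(ratio) = 0.167881
t = 0.167881 / 0.116 = 1.45 hours

1.45


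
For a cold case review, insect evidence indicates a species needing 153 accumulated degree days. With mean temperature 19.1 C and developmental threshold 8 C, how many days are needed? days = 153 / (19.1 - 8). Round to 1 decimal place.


Insect development time:
Effective temperature = avg_temp - T_base = 19.1 - 8 = 11.1 C
Days = ADD / effective_temp = 153 / 11.1 = 13.8 days

13.8


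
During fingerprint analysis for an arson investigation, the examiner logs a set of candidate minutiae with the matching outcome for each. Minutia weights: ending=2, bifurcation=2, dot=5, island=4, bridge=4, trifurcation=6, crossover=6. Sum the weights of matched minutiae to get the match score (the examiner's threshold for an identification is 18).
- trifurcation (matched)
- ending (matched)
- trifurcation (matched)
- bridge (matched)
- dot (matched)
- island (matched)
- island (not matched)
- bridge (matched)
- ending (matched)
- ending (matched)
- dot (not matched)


Weighted minutiae match score:
  trifurcation: matched, +6 (running total 6)
  ending: matched, +2 (running total 8)
  trifurcation: matched, +6 (running total 14)
  bridge: matched, +4 (running total 18)
  dot: matched, +5 (running total 23)
  island: matched, +4 (running total 27)
  island: not matched, +0
  bridge: matched, +4 (running total 31)
  ending: matched, +2 (running total 33)
  ending: matched, +2 (running total 35)
  dot: not matched, +0
Total score = 35
Threshold = 18; verdict = identification

35


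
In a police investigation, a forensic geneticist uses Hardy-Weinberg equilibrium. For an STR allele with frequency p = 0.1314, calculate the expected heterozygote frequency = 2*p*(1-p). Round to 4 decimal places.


Hardy-Weinberg heterozygote frequency:
q = 1 - p = 1 - 0.1314 = 0.8686
2pq = 2 * 0.1314 * 0.8686 = 0.2283

0.2283


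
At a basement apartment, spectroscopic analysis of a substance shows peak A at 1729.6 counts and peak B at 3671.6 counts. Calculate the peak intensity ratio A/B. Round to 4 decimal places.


Spectral peak ratio:
Peak A = 1729.6 counts
Peak B = 3671.6 counts
Ratio = 1729.6 / 3671.6 = 0.4711

0.4711


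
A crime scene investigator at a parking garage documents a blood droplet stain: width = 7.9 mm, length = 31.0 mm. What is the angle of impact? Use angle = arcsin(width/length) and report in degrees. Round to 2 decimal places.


Blood spatter impact angle calculation:
width / length = 7.9 / 31.0 = 0.254839
angle = arcsin(0.254839)
angle = 14.76 degrees

14.76


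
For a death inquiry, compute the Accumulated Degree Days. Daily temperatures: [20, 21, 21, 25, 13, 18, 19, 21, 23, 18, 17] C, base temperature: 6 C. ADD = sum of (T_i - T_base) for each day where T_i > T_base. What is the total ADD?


Computing ADD day by day:
Day 1: max(0, 20 - 6) = 14
Day 2: max(0, 21 - 6) = 15
Day 3: max(0, 21 - 6) = 15
Day 4: max(0, 25 - 6) = 19
Day 5: max(0, 13 - 6) = 7
Day 6: max(0, 18 - 6) = 12
Day 7: max(0, 19 - 6) = 13
Day 8: max(0, 21 - 6) = 15
Day 9: max(0, 23 - 6) = 17
Day 10: max(0, 18 - 6) = 12
Day 11: max(0, 17 - 6) = 11
Total ADD = 150

150


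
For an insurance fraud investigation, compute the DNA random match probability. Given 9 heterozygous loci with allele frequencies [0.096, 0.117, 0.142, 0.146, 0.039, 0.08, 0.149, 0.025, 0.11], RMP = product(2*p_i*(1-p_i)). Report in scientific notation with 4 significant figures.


Computing RMP for 9 loci:
Locus 1: 2 * 0.096 * 0.904 = 0.173568
Locus 2: 2 * 0.117 * 0.883 = 0.206622
Locus 3: 2 * 0.142 * 0.858 = 0.243672
Locus 4: 2 * 0.146 * 0.854 = 0.249368
Locus 5: 2 * 0.039 * 0.961 = 0.074958
Locus 6: 2 * 0.08 * 0.92 = 0.1472
Locus 7: 2 * 0.149 * 0.851 = 0.253598
Locus 8: 2 * 0.025 * 0.975 = 0.04875
Locus 9: 2 * 0.11 * 0.89 = 0.1958
RMP = 5.820e-08

5.820e-08


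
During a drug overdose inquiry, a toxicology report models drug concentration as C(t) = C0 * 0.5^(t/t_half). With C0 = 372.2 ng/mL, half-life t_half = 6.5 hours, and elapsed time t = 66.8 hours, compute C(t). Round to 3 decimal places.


Drug concentration decay:
Number of half-lives = t / t_half = 66.8 / 6.5 = 10.276923
Decay factor = 0.5^10.276923 = 0.00080601
C(t) = 372.2 * 0.00080601 = 0.300 ng/mL

0.300


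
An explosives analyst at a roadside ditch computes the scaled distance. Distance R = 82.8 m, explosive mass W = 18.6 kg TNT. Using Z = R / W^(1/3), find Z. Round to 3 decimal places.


Scaled distance calculation:
W^(1/3) = 18.6^(1/3) = 2.649543
Z = R / W^(1/3) = 82.8 / 2.649543
Z = 31.251 m/kg^(1/3)

31.251


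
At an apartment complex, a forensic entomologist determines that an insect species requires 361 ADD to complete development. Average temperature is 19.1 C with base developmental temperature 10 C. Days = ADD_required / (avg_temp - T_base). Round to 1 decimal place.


Insect development time:
Effective temperature = avg_temp - T_base = 19.1 - 10 = 9.1 C
Days = ADD / effective_temp = 361 / 9.1 = 39.7 days

39.7


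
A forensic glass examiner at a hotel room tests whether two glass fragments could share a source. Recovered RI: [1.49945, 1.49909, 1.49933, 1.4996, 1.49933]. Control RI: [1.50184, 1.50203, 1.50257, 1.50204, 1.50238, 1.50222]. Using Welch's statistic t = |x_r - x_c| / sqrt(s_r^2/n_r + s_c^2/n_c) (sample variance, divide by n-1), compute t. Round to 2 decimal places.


Welch's t-criterion for glass RI comparison:
Recovered mean = sum / n_r = 7.4968 / 5 = 1.49936
Control mean = sum / n_c = 9.01308 / 6 = 1.50218
Recovered sample variance s_r^2 = 3.51e-08
Control sample variance s_c^2 = 7.028e-08
Welch SE (unpooled) = sqrt(s_r^2/n_r + s_c^2/n_c) = sqrt(7.02e-09 + 1.17133e-08) = sqrt(1.87333e-08) = 0.00013687
|mean_r - mean_c| = 0.00282
t = 0.00282 / 0.00013687 = 20.60

20.60


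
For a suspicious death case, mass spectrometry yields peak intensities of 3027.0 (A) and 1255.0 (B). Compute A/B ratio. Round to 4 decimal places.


Spectral peak ratio:
Peak A = 3027.0 counts
Peak B = 1255.0 counts
Ratio = 3027.0 / 1255.0 = 2.4120

2.4120


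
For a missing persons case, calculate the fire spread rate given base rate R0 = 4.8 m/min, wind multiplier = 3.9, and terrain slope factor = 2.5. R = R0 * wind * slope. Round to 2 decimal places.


Fire spread rate calculation:
R = R0 * wind_factor * slope_factor
= 4.8 * 3.9 * 2.5
= 18.72 * 2.5
= 46.80 m/min

46.80


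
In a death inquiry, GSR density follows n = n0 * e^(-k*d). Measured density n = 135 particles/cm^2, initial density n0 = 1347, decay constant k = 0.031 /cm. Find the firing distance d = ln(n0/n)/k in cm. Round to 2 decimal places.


GSR distance calculation:
n0/n = 1347 / 135 = 9.977778
ln(n0/n) = 2.30036
d = 2.30036 / 0.031 = 74.21 cm

74.21


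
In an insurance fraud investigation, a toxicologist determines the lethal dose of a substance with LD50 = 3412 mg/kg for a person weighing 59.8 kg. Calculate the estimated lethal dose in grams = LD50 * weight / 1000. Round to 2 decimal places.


Lethal dose calculation:
Lethal dose = LD50 * body_weight / 1000
= 3412 * 59.8 / 1000
= 204037.6 / 1000
= 204.04 g

204.04


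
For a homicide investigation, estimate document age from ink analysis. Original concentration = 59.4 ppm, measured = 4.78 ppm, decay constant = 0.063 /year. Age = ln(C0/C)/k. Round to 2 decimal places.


Document age estimation:
C0/C = 59.4 / 4.78 = 12.426778
ln(C0/C) = 2.519854
t = 2.519854 / 0.063 = 40.00 years

40.00


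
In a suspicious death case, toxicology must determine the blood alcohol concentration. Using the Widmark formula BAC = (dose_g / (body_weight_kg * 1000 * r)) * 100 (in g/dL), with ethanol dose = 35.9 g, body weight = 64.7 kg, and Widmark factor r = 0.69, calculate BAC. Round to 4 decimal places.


Applying the Widmark formula:
BAC = (dose_g / (body_wt * 1000 * r)) * 100
Denominator = 64.7 * 1000 * 0.69 = 44643
BAC = (35.9 / 44643) * 100
BAC = 0.0804 g/dL

0.0804


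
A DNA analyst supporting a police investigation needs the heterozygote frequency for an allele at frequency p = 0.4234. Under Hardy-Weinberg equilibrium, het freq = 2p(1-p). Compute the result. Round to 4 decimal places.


Hardy-Weinberg heterozygote frequency:
q = 1 - p = 1 - 0.4234 = 0.5766
2pq = 2 * 0.4234 * 0.5766 = 0.4883

0.4883


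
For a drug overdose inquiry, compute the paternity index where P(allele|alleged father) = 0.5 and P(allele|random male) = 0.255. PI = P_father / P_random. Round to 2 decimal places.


Paternity Index calculation:
PI = P(allele|father) / P(allele|random)
PI = 0.5 / 0.255
PI = 1.96

1.96


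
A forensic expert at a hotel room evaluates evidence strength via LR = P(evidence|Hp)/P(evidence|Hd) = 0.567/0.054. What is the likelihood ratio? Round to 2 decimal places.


Likelihood ratio calculation:
LR = P(E|Hp) / P(E|Hd)
LR = 0.567 / 0.054
LR = 10.50

10.50


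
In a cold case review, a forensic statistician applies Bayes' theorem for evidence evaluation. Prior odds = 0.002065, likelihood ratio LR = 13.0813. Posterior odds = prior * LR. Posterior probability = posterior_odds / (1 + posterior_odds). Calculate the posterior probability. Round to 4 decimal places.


Bayesian evidence evaluation:
Posterior odds = prior_odds * LR = 0.002065 * 13.0813 = 0.02701288
Posterior probability = posterior_odds / (1 + posterior_odds)
= 0.02701288 / (1 + 0.02701288)
= 0.02701288 / 1.02701288
= 0.0263

0.0263


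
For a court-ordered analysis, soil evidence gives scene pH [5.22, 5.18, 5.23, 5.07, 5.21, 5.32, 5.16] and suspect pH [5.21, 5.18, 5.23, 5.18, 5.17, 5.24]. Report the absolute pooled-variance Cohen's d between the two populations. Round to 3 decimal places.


Pooled-variance Cohen's d for soil pH comparison:
Scene mean = 36.39 / 7 = 5.198571
Suspect mean = 31.21 / 6 = 5.201667
Scene sample variance s_s^2 = 0.005781
Suspect sample variance s_c^2 = 0.000857
Pooled variance = ((n_s-1)*s_s^2 + (n_c-1)*s_c^2) / (n_s + n_c - 2) = 0.003543
Pooled SD = sqrt(0.003543) = 0.059523
Mean difference = -0.003095
|d| = |-0.003095| / 0.059523 = 0.052

0.052


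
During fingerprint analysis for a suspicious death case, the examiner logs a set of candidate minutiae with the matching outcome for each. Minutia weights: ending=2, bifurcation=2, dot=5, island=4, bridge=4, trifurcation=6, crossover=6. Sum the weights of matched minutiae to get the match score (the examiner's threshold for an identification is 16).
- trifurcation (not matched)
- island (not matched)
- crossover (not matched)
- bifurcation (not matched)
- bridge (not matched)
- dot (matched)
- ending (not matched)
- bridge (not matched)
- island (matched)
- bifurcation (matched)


Weighted minutiae match score:
  trifurcation: not matched, +0
  island: not matched, +0
  crossover: not matched, +0
  bifurcation: not matched, +0
  bridge: not matched, +0
  dot: matched, +5 (running total 5)
  ending: not matched, +0
  bridge: not matched, +0
  island: matched, +4 (running total 9)
  bifurcation: matched, +2 (running total 11)
Total score = 11
Threshold = 16; verdict = inconclusive

11


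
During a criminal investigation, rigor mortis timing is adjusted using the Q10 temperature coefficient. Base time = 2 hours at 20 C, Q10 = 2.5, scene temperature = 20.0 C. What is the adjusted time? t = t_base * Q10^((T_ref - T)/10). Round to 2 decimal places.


Rigor mortis time adjustment:
Exponent = (T_ref - T_actual) / 10 = (20 - 20.0) / 10 = 0
Q10 factor = 2.5^0 = 1
t_adjusted = 2 * 1 = 2.00 hours

2.00


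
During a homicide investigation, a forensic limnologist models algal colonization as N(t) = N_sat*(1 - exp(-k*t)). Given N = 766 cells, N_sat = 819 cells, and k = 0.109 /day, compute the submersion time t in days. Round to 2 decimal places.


PMSI from diatom colonization curve:
N / N_sat = 766 / 819 = 0.935287
1 - N/N_sat = 0.064713
ln(1 - N/N_sat) = -2.737793
t = -ln(1 - N/N_sat) / k = -(-2.737793) / 0.109 = 25.12 days

25.12


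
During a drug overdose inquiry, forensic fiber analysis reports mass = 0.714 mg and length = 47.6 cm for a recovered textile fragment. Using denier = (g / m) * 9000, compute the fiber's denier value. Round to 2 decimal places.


Denier calculation:
Mass in grams = 0.714 mg / 1000 = 0.000714 g
Length in meters = 47.6 cm / 100 = 0.476 m
Linear density = mass / length = 0.000714 / 0.476 = 0.0015 g/m
Denier = (g/m) * 9000 = 0.0015 * 9000 = 13.50

13.50


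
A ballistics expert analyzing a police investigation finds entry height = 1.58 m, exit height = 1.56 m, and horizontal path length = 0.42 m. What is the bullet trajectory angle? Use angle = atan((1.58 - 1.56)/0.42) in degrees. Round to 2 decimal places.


Bullet trajectory angle:
Height difference = 1.58 - 1.56 = 0.02 m
angle = atan(0.02 / 0.42)
angle = atan(0.047619)
angle = 2.73 degrees

2.73


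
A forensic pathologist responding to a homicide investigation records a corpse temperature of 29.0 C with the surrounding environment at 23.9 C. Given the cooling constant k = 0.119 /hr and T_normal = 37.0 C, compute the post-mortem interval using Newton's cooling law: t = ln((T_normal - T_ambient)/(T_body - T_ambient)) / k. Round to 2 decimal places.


Using Newton's law of cooling:
t = ln((T_normal - T_ambient) / (T_body - T_ambient)) / k
T_normal - T_ambient = 13.1
T_body - T_ambient = 5.1
Ratio = 2.568627
ln(ratio) = 0.943372
t = 0.943372 / 0.119 = 7.93 hours

7.93


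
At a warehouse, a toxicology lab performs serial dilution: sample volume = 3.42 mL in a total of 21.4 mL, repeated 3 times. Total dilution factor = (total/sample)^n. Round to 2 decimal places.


Dilution factor calculation:
Single dilution = V_total / V_sample = 21.4 / 3.42 ≈ 6.25731
Number of dilutions = 3
Total DF = (21.4 / 3.42)^3 (full precision, rounded at the end) = 245.00

245.00


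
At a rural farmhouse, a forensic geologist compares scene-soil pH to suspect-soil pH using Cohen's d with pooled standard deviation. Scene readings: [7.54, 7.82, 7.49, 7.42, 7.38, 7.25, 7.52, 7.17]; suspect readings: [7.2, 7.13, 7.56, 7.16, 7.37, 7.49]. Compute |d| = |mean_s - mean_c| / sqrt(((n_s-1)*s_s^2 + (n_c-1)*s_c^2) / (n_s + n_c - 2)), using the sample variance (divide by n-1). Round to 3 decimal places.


Pooled-variance Cohen's d for soil pH comparison:
Scene mean = 59.59 / 8 = 7.44875
Suspect mean = 43.91 / 6 = 7.318333
Scene sample variance s_s^2 = 0.039384
Suspect sample variance s_c^2 = 0.033017
Pooled variance = ((n_s-1)*s_s^2 + (n_c-1)*s_c^2) / (n_s + n_c - 2) = 0.036731
Pooled SD = sqrt(0.036731) = 0.191653
Mean difference = 0.130417
|d| = |0.130417| / 0.191653 = 0.680

0.680


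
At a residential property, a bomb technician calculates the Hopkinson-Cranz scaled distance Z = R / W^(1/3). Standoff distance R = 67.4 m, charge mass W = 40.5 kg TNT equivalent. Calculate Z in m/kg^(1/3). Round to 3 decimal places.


Scaled distance calculation:
W^(1/3) = 40.5^(1/3) = 3.434143
Z = R / W^(1/3) = 67.4 / 3.434143
Z = 19.626 m/kg^(1/3)

19.626


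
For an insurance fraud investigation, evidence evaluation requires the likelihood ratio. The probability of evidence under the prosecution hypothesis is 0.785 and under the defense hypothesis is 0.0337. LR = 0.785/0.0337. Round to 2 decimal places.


Likelihood ratio calculation:
LR = P(E|Hp) / P(E|Hd)
LR = 0.785 / 0.0337
LR = 23.29

23.29


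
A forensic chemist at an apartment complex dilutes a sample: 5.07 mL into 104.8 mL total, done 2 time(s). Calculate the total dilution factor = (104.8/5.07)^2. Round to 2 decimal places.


Dilution factor calculation:
Single dilution = V_total / V_sample = 104.8 / 5.07 ≈ 20.670611
Number of dilutions = 2
Total DF = (104.8 / 5.07)^2 (full precision, rounded at the end) = 427.27

427.27


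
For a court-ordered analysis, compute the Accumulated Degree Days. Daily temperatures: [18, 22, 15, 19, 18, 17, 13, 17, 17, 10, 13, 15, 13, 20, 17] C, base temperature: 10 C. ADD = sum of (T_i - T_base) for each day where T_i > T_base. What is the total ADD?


Computing ADD day by day:
Day 1: max(0, 18 - 10) = 8
Day 2: max(0, 22 - 10) = 12
Day 3: max(0, 15 - 10) = 5
Day 4: max(0, 19 - 10) = 9
Day 5: max(0, 18 - 10) = 8
Day 6: max(0, 17 - 10) = 7
Day 7: max(0, 13 - 10) = 3
Day 8: max(0, 17 - 10) = 7
Day 9: max(0, 17 - 10) = 7
Day 10: max(0, 10 - 10) = 0
Day 11: max(0, 13 - 10) = 3
Day 12: max(0, 15 - 10) = 5
Day 13: max(0, 13 - 10) = 3
Day 14: max(0, 20 - 10) = 10
Day 15: max(0, 17 - 10) = 7
Total ADD = 94

94


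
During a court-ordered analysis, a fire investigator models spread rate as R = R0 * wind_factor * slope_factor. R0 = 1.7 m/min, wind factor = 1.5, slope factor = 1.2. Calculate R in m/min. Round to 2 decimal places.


Fire spread rate calculation:
R = R0 * wind_factor * slope_factor
= 1.7 * 1.5 * 1.2
= 2.55 * 1.2
= 3.06 m/min

3.06


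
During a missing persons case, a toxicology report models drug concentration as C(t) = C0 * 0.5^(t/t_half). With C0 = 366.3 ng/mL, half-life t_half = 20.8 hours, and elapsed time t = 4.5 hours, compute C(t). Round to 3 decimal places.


Drug concentration decay:
Number of half-lives = t / t_half = 4.5 / 20.8 = 0.216346
Decay factor = 0.5^0.216346 = 0.86074273
C(t) = 366.3 * 0.86074273 = 315.290 ng/mL

315.290


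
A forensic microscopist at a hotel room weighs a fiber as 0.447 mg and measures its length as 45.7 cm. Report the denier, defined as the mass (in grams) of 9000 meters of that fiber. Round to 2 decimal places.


Denier calculation:
Mass in grams = 0.447 mg / 1000 = 0.000447 g
Length in meters = 45.7 cm / 100 = 0.457 m
Linear density = mass / length = 0.000447 / 0.457 = 0.00097812 g/m
Denier = (g/m) * 9000 = 0.00097812 * 9000 = 8.80

8.80


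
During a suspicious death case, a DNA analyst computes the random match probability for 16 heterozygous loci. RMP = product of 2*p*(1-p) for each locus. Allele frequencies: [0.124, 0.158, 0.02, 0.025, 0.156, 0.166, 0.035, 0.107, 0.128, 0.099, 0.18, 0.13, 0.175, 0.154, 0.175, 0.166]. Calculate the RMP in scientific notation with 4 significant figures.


Computing RMP for 16 loci:
Locus 1: 2 * 0.124 * 0.876 = 0.217248
Locus 2: 2 * 0.158 * 0.842 = 0.266072
Locus 3: 2 * 0.02 * 0.98 = 0.0392
Locus 4: 2 * 0.025 * 0.975 = 0.04875
Locus 5: 2 * 0.156 * 0.844 = 0.263328
Locus 6: 2 * 0.166 * 0.834 = 0.276888
Locus 7: 2 * 0.035 * 0.965 = 0.06755
Locus 8: 2 * 0.107 * 0.893 = 0.191102
Locus 9: 2 * 0.128 * 0.872 = 0.223232
Locus 10: 2 * 0.099 * 0.901 = 0.178398
Locus 11: 2 * 0.18 * 0.82 = 0.2952
Locus 12: 2 * 0.13 * 0.87 = 0.2262
Locus 13: 2 * 0.175 * 0.825 = 0.28875
Locus 14: 2 * 0.154 * 0.846 = 0.260568
Locus 15: 2 * 0.175 * 0.825 = 0.28875
Locus 16: 2 * 0.166 * 0.834 = 0.276888
RMP = 1.663e-12

1.663e-12


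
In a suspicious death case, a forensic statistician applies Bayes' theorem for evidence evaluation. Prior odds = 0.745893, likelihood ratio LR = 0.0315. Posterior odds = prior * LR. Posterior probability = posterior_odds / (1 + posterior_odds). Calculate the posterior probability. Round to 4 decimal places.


Bayesian evidence evaluation:
Posterior odds = prior_odds * LR = 0.745893 * 0.0315 = 0.02349563
Posterior probability = posterior_odds / (1 + posterior_odds)
= 0.02349563 / (1 + 0.02349563)
= 0.02349563 / 1.02349563
= 0.0230

0.0230
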